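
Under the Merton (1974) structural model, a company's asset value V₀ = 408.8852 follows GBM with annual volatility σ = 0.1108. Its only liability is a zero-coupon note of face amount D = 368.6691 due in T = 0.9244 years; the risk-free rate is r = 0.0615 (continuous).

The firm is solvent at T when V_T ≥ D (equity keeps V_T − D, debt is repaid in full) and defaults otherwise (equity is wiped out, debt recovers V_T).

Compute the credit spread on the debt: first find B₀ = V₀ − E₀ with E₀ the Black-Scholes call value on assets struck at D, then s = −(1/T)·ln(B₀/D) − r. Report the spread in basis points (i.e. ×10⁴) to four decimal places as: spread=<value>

d₁ = [ln(V₀/D) + (r + σ²/2)T] / (σ√T)
   = [ln(408.8852/368.6691) + (0.0615 + 0.5·0.1108²)·0.9244] / (0.1108·√0.9244)
   = [0.103535 + 0.062525] / 0.106529 = 1.558816
d₂ = d₁ − σ√T = 1.558816 − 0.106529 = 1.452286
N(d₁) = 0.940480,  N(d₂) = 0.926789,  e^(−rT) = 0.944735
E₀ = V₀·N(d₁) − D·e^(−rT)·N(d₂)
   = 408.8852·0.940480 − 368.6691·0.944735·0.926789 = 61.752682
B₀ = V₀ − E₀ = 408.8852 − 61.752682 = 347.132518
spread = −(1/T)·ln(B₀/D) − r = −(1/0.9244)·ln(347.132518/368.6691) − 0.0615 = 0.00361563
in basis points: 0.00361563 × 10⁴ = 36.1563 bp

spread=36.1563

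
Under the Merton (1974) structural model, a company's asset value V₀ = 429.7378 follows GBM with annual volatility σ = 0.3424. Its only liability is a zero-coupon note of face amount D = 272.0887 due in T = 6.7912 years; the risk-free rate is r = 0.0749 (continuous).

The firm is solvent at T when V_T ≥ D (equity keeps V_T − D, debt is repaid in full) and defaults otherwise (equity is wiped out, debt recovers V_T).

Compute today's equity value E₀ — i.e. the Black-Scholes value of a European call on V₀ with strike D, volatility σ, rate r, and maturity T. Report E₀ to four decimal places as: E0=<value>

d₁ = [ln(V₀/D) + (r + σ²/2)T] / (σ√T)
   = [ln(429.7378/272.0887) + (0.0749 + 0.5·0.3424²)·6.7912] / (0.3424·√6.7912)
   = [0.457047 + 0.906753] / 0.892292 = 1.528424
d₂ = d₁ − σ√T = 1.528424 − 0.892292 = 0.636132
N(d₁) = 0.936796,  N(d₂) = 0.737655,  e^(−rT) = 0.601300
E₀ = V₀·N(d₁) − D·e^(−rT)·N(d₂)
   = 429.7378·0.936796 − 272.0887·0.601300·0.737655 = 281.891312

E0=281.8913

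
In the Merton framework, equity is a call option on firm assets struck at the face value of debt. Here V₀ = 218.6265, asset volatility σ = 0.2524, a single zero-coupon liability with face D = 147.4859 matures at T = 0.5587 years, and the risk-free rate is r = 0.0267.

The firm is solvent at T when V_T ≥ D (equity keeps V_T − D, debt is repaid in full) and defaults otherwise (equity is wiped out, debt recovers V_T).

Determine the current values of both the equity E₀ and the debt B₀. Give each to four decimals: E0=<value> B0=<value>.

d₁ = [ln(V₀/D) + (r + σ²/2)T] / (σ√T)
   = [ln(218.6265/147.4859) + (0.0267 + 0.5·0.2524²)·0.5587] / (0.2524·√0.5587)
   = [0.393632 + 0.032713] / 0.188660 = 2.259869
d₂ = d₁ − σ√T = 2.259869 − 0.188660 = 2.071209
N(d₁) = 0.988085,  N(d₂) = 0.980830,  e^(−rT) = 0.985193
E₀ = V₀·N(d₁) − D·e^(−rT)·N(d₂)
   = 218.6265·0.988085 − 147.4859·0.985193·0.980830 = 73.504880
B₀ = V₀ − E₀ = 218.6265 − 73.504880 = 145.121620

E0=73.5049 B0=145.1216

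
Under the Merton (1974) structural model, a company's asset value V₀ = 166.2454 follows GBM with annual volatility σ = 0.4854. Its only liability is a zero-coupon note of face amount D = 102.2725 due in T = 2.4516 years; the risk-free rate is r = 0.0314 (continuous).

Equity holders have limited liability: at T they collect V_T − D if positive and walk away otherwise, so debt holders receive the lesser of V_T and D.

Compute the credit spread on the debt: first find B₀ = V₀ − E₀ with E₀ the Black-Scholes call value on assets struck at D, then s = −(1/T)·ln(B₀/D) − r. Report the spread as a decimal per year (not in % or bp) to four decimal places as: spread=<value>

d₁ = [ln(V₀/D) + (r + σ²/2)T] / (σ√T)
   = [ln(166.2454/102.2725) + (0.0314 + 0.5·0.4854²)·2.4516] / (0.4854·√2.4516)
   = [0.485824 + 0.365795] / 0.760019 = 1.120523
d₂ = d₁ − σ√T = 1.120523 − 0.760019 = 0.360504
N(d₁) = 0.868755,  N(d₂) = 0.640765,  e^(−rT) = 0.925908
E₀ = V₀·N(d₁) − D·e^(−rT)·N(d₂)
   = 166.2454·0.868755 − 102.2725·0.925908·0.640765 = 83.749259
B₀ = V₀ − E₀ = 166.2454 − 83.749259 = 82.496141
spread = −(1/T)·ln(B₀/D) − r = −(1/2.4516)·ln(82.496141/102.2725) − 0.0314 = 0.05625268

spread=0.0563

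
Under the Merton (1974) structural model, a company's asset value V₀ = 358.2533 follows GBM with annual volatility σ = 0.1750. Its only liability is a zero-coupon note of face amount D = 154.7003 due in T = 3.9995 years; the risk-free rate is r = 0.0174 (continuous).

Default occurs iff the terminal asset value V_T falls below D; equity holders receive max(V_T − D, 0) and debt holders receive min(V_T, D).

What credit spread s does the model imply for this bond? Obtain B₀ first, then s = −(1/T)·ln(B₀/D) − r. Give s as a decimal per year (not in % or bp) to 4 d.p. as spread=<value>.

d₁ = [ln(V₀/D) + (r + σ²/2)T] / (σ√T)
   = [ln(358.2533/154.7003) + (0.0174 + 0.5·0.1750²)·3.9995] / (0.1750·√3.9995)
   = [0.839751 + 0.130834] / 0.349978 = 2.773271
d₂ = d₁ − σ√T = 2.773271 − 0.349978 = 2.423293
N(d₁) = 0.997225,  N(d₂) = 0.992310,  e^(−rT) = 0.932775
E₀ = V₀·N(d₁) − D·e^(−rT)·N(d₂)
   = 358.2533·0.997225 − 154.7003·0.932775·0.992310 = 214.068363
B₀ = V₀ − E₀ = 358.2533 − 214.068363 = 144.184937
spread = −(1/T)·ln(B₀/D) − r = −(1/3.9995)·ln(144.184937/154.7003) − 0.0174 = 0.00020043

spread=0.0002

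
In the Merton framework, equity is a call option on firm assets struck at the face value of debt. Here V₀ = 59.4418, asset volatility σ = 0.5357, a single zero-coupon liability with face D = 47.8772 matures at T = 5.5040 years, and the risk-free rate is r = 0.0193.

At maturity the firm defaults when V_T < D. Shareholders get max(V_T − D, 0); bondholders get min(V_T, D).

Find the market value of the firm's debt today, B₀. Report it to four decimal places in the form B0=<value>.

d₁ = [ln(V₀/D) + (r + σ²/2)T] / (σ√T)
   = [ln(59.4418/47.8772) + (0.0193 + 0.5·0.5357²)·5.5040] / (0.5357·√5.5040)
   = [0.216358 + 0.895981] / 1.256785 = 0.885068
d₂ = d₁ − σ√T = 0.885068 − 1.256785 = -0.371717
N(d₁) = 0.811940,  N(d₂) = 0.355052,  e^(−rT) = 0.899220
E₀ = V₀·N(d₁) − D·e^(−rT)·N(d₂)
   = 59.4418·0.811940 − 47.8772·0.899220·0.355052 = 32.977427
B₀ = V₀ − E₀ = 59.4418 − 32.977427 = 26.464373

B0=26.4644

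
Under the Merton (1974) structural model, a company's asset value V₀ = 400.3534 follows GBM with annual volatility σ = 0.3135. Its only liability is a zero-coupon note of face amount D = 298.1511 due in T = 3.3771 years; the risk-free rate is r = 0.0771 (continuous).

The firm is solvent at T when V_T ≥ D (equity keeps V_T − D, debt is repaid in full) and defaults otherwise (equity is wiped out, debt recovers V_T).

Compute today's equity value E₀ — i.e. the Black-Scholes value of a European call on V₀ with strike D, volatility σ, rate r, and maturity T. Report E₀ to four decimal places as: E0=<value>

d₁ = [ln(V₀/D) + (r + σ²/2)T] / (σ√T)
   = [ln(400.3534/298.1511) + (0.0771 + 0.5·0.3135²)·3.3771] / (0.3135·√3.3771)
   = [0.294747 + 0.426329] / 0.576115 = 1.251618
d₂ = d₁ − σ√T = 1.251618 − 0.576115 = 0.675502
N(d₁) = 0.894645,  N(d₂) = 0.750322,  e^(−rT) = 0.770763
E₀ = V₀·N(d₁) − D·e^(−rT)·N(d₂)
   = 400.3534·0.894645 − 298.1511·0.770763·0.750322 = 185.747546

E0=185.7475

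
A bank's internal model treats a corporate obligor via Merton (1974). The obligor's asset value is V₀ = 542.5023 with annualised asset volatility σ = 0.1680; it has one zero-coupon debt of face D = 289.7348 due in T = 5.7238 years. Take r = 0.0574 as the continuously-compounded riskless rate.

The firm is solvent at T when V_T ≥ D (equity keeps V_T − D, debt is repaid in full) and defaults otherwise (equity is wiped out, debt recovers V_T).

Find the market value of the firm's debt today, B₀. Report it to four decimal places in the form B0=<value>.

B0=208.2137

d₁ = [ln(V₀/D) + (r + σ²/2)T] / (σ√T)
   = [ln(542.5023/289.7348) + (0.0574 + 0.5·0.1680²)·5.7238] / (0.1680·√5.7238)
   = [0.627226 + 0.409320] / 0.401931 = 2.578917
d₂ = d₁ − σ√T = 2.578917 − 0.401931 = 2.176986
N(d₁) = 0.995044,  N(d₂) = 0.985259,  e^(−rT) = 0.719970
E₀ = V₀·N(d₁) − D·e^(−rT)·N(d₂)
   = 542.5023·0.995044 − 289.7348·0.719970·0.985259 = 334.288566
B₀ = V₀ − E₀ = 542.5023 − 334.288566 = 208.213734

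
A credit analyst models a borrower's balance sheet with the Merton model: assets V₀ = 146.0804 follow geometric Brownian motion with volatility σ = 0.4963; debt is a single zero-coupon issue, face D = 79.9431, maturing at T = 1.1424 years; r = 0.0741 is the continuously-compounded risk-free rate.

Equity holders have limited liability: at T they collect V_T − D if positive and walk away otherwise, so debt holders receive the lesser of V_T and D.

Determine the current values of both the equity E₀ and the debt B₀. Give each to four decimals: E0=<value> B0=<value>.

d₁ = [ln(V₀/D) + (r + σ²/2)T] / (σ√T)
   = [ln(146.0804/79.9431) + (0.0741 + 0.5·0.4963²)·1.1424] / (0.4963·√1.1424)
   = [0.602842 + 0.225346] / 0.530461 = 1.561262
d₂ = d₁ − σ√T = 1.561262 − 0.530461 = 1.030801
N(d₁) = 0.940769,  N(d₂) = 0.848683,  e^(−rT) = 0.918832
E₀ = V₀·N(d₁) − D·e^(−rT)·N(d₂)
   = 146.0804·0.940769 − 79.9431·0.918832·0.848683 = 75.088513
B₀ = V₀ − E₀ = 146.0804 − 75.088513 = 70.991887

E0=75.0885 B0=70.9919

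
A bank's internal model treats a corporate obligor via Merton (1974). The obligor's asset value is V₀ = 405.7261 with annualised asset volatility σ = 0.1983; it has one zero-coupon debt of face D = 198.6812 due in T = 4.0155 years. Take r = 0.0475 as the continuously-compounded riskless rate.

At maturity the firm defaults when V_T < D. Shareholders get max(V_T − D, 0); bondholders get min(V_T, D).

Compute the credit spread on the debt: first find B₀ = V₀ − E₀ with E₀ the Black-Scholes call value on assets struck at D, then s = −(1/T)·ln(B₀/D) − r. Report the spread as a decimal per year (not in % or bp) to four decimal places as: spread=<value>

d₁ = [ln(V₀/D) + (r + σ²/2)T] / (σ√T)
   = [ln(405.7261/198.6812) + (0.0475 + 0.5·0.1983²)·4.0155] / (0.1983·√4.0155)
   = [0.713977 + 0.269687] / 0.397368 = 2.475449
d₂ = d₁ − σ√T = 2.475449 − 0.397368 = 2.078082
N(d₁) = 0.993347,  N(d₂) = 0.981149,  e^(−rT) = 0.826351
E₀ = V₀·N(d₁) − D·e^(−rT)·N(d₂)
   = 405.7261·0.993347 − 198.6812·0.826351·0.981149 = 241.941268
B₀ = V₀ − E₀ = 405.7261 − 241.941268 = 163.784832
spread = −(1/T)·ln(B₀/D) − r = −(1/4.0155)·ln(163.784832/198.6812) − 0.0475 = 0.00060060

spread=0.0006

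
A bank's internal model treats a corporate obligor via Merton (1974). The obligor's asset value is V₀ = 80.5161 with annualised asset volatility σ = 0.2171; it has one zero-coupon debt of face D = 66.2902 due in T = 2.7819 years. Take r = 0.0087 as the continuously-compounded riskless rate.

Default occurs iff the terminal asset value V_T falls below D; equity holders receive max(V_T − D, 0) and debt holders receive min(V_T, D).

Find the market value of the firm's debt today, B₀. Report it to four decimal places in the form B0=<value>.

d₁ = [ln(V₀/D) + (r + σ²/2)T] / (σ√T)
   = [ln(80.5161/66.2902) + (0.0087 + 0.5·0.2171²)·2.7819] / (0.2171·√2.7819)
   = [0.194415 + 0.089761] / 0.362102 = 0.784797
d₂ = d₁ − σ√T = 0.784797 − 0.362102 = 0.422696
N(d₁) = 0.783714,  N(d₂) = 0.663741,  e^(−rT) = 0.976088
E₀ = V₀·N(d₁) − D·e^(−rT)·N(d₂)
   = 80.5161·0.783714 − 66.2902·0.976088·0.663741 = 20.154150
B₀ = V₀ − E₀ = 80.5161 − 20.154150 = 60.361950

B0=60.3619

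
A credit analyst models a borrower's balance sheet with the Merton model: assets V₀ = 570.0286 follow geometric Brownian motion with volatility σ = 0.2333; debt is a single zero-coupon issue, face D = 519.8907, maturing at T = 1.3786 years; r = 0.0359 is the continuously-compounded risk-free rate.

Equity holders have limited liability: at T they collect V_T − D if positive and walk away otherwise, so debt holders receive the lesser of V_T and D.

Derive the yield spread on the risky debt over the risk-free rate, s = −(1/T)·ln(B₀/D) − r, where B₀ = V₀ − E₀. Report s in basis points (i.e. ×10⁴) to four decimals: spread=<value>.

d₁ = [ln(V₀/D) + (r + σ²/2)T] / (σ√T)
   = [ln(570.0286/519.8907) + (0.0359 + 0.5·0.2333²)·1.3786] / (0.2333·√1.3786)
   = [0.092068 + 0.087010] / 0.273926 = 0.653743
d₂ = d₁ − σ√T = 0.653743 − 0.273926 = 0.379817
N(d₁) = 0.743361,  N(d₂) = 0.647959,  e^(−rT) = 0.951713
E₀ = V₀·N(d₁) − D·e^(−rT)·N(d₂)
   = 570.0286·0.743361 − 519.8907·0.951713·0.647959 = 103.135566
B₀ = V₀ − E₀ = 570.0286 − 103.135566 = 466.893034
spread = −(1/T)·ln(B₀/D) − r = −(1/1.3786)·ln(466.893034/519.8907) − 0.0359 = 0.04209102
in basis points: 0.04209102 × 10⁴ = 420.9102 bp

spread=420.9102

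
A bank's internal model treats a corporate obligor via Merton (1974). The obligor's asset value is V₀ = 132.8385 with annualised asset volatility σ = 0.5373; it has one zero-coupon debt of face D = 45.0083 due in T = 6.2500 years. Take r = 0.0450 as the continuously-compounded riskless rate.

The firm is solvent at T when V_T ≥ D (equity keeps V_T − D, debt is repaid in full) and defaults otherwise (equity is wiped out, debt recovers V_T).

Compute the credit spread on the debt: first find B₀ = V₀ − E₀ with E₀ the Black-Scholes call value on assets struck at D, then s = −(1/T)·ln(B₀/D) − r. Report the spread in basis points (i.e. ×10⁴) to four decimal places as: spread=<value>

spread=330.1225

d₁ = [ln(V₀/D) + (r + σ²/2)T] / (σ√T)
   = [ln(132.8385/45.0083) + (0.0450 + 0.5·0.5373²)·6.2500] / (0.5373·√6.2500)
   = [1.082287 + 1.183410] / 1.343250 = 1.686728
d₂ = d₁ − σ√T = 1.686728 − 1.343250 = 0.343478
N(d₁) = 0.954172,  N(d₂) = 0.634381,  e^(−rT) = 0.754840
E₀ = V₀·N(d₁) − D·e^(−rT)·N(d₂)
   = 132.8385·0.954172 − 45.0083·0.754840·0.634381 = 105.198324
B₀ = V₀ − E₀ = 132.8385 − 105.198324 = 27.640176
spread = −(1/T)·ln(B₀/D) − r = −(1/6.2500)·ln(27.640176/45.0083) − 0.0450 = 0.03301225
in basis points: 0.03301225 × 10⁴ = 330.1225 bp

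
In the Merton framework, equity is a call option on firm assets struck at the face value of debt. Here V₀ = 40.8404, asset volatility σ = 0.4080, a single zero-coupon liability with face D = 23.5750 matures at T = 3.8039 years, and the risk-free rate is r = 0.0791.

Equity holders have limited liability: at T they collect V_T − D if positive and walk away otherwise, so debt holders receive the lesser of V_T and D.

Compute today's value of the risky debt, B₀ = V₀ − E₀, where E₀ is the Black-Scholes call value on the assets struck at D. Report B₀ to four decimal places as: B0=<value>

d₁ = [ln(V₀/D) + (r + σ²/2)T] / (σ√T)
   = [ln(40.8404/23.5750) + (0.0791 + 0.5·0.4080²)·3.8039] / (0.4080·√3.8039)
   = [0.549485 + 0.617495] / 0.795746 = 1.466522
d₂ = d₁ − σ√T = 1.466522 − 0.795746 = 0.670776
N(d₁) = 0.928747,  N(d₂) = 0.748818,  e^(−rT) = 0.740160
E₀ = V₀·N(d₁) − D·e^(−rT)·N(d₂)
   = 40.8404·0.928747 − 23.5750·0.740160·0.748818 = 24.864058
B₀ = V₀ − E₀ = 40.8404 − 24.864058 = 15.976342

B0=15.9763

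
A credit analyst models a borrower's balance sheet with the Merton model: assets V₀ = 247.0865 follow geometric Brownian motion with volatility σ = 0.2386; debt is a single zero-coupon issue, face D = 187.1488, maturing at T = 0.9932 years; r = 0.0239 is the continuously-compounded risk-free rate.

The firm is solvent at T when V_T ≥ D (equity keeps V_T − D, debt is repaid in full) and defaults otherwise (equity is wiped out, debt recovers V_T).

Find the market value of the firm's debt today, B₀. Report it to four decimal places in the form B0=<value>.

d₁ = [ln(V₀/D) + (r + σ²/2)T] / (σ√T)
   = [ln(247.0865/187.1488) + (0.0239 + 0.5·0.2386²)·0.9932] / (0.2386·√0.9932)
   = [0.277834 + 0.052009] / 0.237787 = 1.387136
d₂ = d₁ − σ√T = 1.387136 − 0.237787 = 1.149348
N(d₁) = 0.917300,  N(d₂) = 0.874794,  e^(−rT) = 0.976542
E₀ = V₀·N(d₁) − D·e^(−rT)·N(d₂)
   = 247.0865·0.917300 − 187.1488·0.976542·0.874794 = 66.776245
B₀ = V₀ − E₀ = 247.0865 − 66.776245 = 180.310255

B0=180.3103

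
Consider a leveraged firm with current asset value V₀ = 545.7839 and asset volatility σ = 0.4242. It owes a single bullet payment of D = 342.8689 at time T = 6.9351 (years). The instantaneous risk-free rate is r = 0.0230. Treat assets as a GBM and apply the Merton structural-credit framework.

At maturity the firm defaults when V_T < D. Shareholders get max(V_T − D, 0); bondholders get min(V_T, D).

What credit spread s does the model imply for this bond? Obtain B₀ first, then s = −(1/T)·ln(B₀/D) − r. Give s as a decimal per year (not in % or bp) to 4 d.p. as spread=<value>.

d₁ = [ln(V₀/D) + (r + σ²/2)T] / (σ√T)
   = [ln(545.7839/342.8689) + (0.0230 + 0.5·0.4242²)·6.9351] / (0.4242·√6.9351)
   = [0.464875 + 0.783478] / 1.117113 = 1.117481
d₂ = d₁ − σ√T = 1.117481 − 1.117113 = 0.000369
N(d₁) = 0.868106,  N(d₂) = 0.500147,  e^(−rT) = 0.852564
E₀ = V₀·N(d₁) − D·e^(−rT)·N(d₂)
   = 545.7839·0.868106 − 342.8689·0.852564·0.500147 = 327.596347
B₀ = V₀ − E₀ = 545.7839 − 327.596347 = 218.187553
spread = −(1/T)·ln(B₀/D) − r = −(1/6.9351)·ln(218.187553/342.8689) − 0.0230 = 0.04217471

spread=0.0422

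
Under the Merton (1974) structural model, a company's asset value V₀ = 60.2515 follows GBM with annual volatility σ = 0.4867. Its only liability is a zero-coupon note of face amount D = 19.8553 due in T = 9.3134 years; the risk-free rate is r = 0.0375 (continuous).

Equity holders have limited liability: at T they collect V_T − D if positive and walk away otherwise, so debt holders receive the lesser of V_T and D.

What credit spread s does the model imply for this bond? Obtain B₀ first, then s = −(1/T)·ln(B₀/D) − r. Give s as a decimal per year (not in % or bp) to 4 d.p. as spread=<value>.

d₁ = [ln(V₀/D) + (r + σ²/2)T] / (σ√T)
   = [ln(60.2515/19.8553) + (0.0375 + 0.5·0.4867²)·9.3134] / (0.4867·√9.3134)
   = [1.110056 + 1.452317] / 1.485304 = 1.725150
d₂ = d₁ − σ√T = 1.725150 − 1.485304 = 0.239846
N(d₁) = 0.957750,  N(d₂) = 0.594775,  e^(−rT) = 0.705215
E₀ = V₀·N(d₁) − D·e^(−rT)·N(d₂)
   = 60.2515·0.957750 − 19.8553·0.705215·0.594775 = 49.377669
B₀ = V₀ − E₀ = 60.2515 − 49.377669 = 10.873831
spread = −(1/T)·ln(B₀/D) − r = −(1/9.3134)·ln(10.873831/19.8553) − 0.0375 = 0.02715006

spread=0.0272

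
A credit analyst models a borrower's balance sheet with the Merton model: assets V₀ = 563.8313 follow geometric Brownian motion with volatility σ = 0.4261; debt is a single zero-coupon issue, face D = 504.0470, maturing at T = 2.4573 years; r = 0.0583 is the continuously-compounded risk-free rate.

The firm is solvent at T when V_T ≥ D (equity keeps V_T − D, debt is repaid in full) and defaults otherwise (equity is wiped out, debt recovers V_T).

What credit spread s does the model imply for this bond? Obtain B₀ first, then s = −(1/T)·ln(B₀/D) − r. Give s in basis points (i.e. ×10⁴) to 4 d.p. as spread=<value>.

spread=782.3481

d₁ = [ln(V₀/D) + (r + σ²/2)T] / (σ√T)
   = [ln(563.8313/504.0470) + (0.0583 + 0.5·0.4261²)·2.4573] / (0.4261·√2.4573)
   = [0.112086 + 0.366336] / 0.667945 = 0.716259
d₂ = d₁ − σ√T = 0.716259 − 0.667945 = 0.048314
N(d₁) = 0.763084,  N(d₂) = 0.519267,  e^(−rT) = 0.866528
E₀ = V₀·N(d₁) − D·e^(−rT)·N(d₂)
   = 563.8313·0.763084 − 504.0470·0.866528·0.519267 = 203.450037
B₀ = V₀ − E₀ = 563.8313 − 203.450037 = 360.381263
spread = −(1/T)·ln(B₀/D) − r = −(1/2.4573)·ln(360.381263/504.0470) − 0.0583 = 0.07823481
in basis points: 0.07823481 × 10⁴ = 782.3481 bp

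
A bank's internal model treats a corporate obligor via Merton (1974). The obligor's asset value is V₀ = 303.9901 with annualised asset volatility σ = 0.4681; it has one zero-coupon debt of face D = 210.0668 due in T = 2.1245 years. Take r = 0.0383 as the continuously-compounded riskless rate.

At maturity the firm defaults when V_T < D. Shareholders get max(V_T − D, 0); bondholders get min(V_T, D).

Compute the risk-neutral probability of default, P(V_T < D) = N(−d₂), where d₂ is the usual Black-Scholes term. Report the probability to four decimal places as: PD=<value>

d₁ = [ln(V₀/D) + (r + σ²/2)T] / (σ√T)
   = [ln(303.9901/210.0668) + (0.0383 + 0.5·0.4681²)·2.1245] / (0.4681·√2.1245)
   = [0.369570 + 0.314126] / 0.682287 = 1.002065
d₂ = d₁ − σ√T = 1.002065 − 0.682287 = 0.319778
risk-neutral PD = N(−d₂) = N(-0.319778) = 0.374568

PD=0.3746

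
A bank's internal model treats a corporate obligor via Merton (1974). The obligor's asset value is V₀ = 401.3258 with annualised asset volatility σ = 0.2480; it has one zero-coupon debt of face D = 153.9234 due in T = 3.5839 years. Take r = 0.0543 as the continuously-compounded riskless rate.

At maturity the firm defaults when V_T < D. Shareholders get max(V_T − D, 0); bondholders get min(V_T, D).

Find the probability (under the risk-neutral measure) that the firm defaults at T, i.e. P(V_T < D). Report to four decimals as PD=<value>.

d₁ = [ln(V₀/D) + (r + σ²/2)T] / (σ√T)
   = [ln(401.3258/153.9234) + (0.0543 + 0.5·0.2480²)·3.5839] / (0.2480·√3.5839)
   = [0.958318 + 0.304818] / 0.469494 = 2.690423
d₂ = d₁ − σ√T = 2.690423 − 0.469494 = 2.220930
risk-neutral PD = N(−d₂) = N(-2.220930) = 0.013178

PD=0.0132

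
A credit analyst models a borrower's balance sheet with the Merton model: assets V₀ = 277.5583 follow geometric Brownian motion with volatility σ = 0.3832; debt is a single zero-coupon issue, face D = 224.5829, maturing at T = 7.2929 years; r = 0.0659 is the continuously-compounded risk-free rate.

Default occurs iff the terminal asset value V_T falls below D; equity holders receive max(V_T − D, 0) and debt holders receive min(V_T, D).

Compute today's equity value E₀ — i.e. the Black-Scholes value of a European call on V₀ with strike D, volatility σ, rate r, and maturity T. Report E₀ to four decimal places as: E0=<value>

d₁ = [ln(V₀/D) + (r + σ²/2)T] / (σ√T)
   = [ln(277.5583/224.5829) + (0.0659 + 0.5·0.3832²)·7.2929] / (0.3832·√7.2929)
   = [0.211786 + 1.016055] / 1.034846 = 1.186497
d₂ = d₁ − σ√T = 1.186497 − 1.034846 = 0.151651
N(d₁) = 0.882287,  N(d₂) = 0.560269,  e^(−rT) = 0.618411
E₀ = V₀·N(d₁) − D·e^(−rT)·N(d₂)
   = 277.5583·0.882287 − 224.5829·0.618411·0.560269 = 167.073379

E0=167.0734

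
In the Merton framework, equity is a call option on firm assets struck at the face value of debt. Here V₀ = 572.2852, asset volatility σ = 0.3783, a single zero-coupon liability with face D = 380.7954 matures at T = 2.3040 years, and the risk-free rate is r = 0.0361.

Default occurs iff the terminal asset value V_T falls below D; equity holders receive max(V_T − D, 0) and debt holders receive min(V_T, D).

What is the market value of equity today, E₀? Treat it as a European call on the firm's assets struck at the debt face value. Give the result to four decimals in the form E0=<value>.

d₁ = [ln(V₀/D) + (r + σ²/2)T] / (σ√T)
   = [ln(572.2852/380.7954) + (0.0361 + 0.5·0.3783²)·2.3040] / (0.3783·√2.3040)
   = [0.407375 + 0.248038] / 0.574219 = 1.141400
d₂ = d₁ − σ√T = 1.141400 − 0.574219 = 0.567181
N(d₁) = 0.873148,  N(d₂) = 0.714704,  e^(−rT) = 0.920191
E₀ = V₀·N(d₁) − D·e^(−rT)·N(d₂)
   = 572.2852·0.873148 − 380.7954·0.920191·0.714704 = 249.254282

E0=249.2543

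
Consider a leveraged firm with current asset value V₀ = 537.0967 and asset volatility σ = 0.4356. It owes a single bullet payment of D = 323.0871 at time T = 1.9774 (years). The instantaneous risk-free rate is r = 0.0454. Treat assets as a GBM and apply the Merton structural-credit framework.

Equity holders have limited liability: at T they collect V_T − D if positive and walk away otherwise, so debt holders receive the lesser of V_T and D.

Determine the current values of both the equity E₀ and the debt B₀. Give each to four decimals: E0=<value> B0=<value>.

d₁ = [ln(V₀/D) + (r + σ²/2)T] / (σ√T)
   = [ln(537.0967/323.0871) + (0.0454 + 0.5·0.4356²)·1.9774] / (0.4356·√1.9774)
   = [0.508256 + 0.277377] / 0.612541 = 1.282581
d₂ = d₁ − σ√T = 1.282581 − 0.612541 = 0.670040
N(d₁) = 0.900181,  N(d₂) = 0.748584,  e^(−rT) = 0.914138
E₀ = V₀·N(d₁) − D·e^(−rT)·N(d₂)
   = 537.0967·0.900181 − 323.0871·0.914138·0.748584 = 262.392653
B₀ = V₀ − E₀ = 537.0967 − 262.392653 = 274.704047

E0=262.3927 B0=274.7040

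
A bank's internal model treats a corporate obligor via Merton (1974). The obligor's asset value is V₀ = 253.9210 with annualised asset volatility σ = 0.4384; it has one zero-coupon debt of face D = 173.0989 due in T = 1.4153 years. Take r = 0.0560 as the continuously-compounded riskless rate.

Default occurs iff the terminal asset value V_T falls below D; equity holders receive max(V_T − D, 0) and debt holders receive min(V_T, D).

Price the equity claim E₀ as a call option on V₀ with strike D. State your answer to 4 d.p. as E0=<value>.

d₁ = [ln(V₀/D) + (r + σ²/2)T] / (σ√T)
   = [ln(253.9210/173.0989) + (0.0560 + 0.5·0.4384²)·1.4153] / (0.4384·√1.4153)
   = [0.383160 + 0.215263] / 0.521549 = 1.147397
d₂ = d₁ − σ√T = 1.147397 − 0.521549 = 0.625848
N(d₁) = 0.874391,  N(d₂) = 0.734293,  e^(−rT) = 0.923803
E₀ = V₀·N(d₁) − D·e^(−rT)·N(d₂)
   = 253.9210·0.874391 − 173.0989·0.923803·0.734293 = 104.606098

E0=104.6061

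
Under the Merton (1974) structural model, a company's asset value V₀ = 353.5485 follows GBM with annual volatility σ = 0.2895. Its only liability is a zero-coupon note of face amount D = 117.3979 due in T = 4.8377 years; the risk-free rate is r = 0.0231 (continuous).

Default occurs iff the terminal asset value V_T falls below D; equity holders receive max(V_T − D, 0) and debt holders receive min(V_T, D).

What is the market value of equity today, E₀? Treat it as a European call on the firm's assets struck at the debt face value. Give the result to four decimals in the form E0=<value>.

E0=249.8442

d₁ = [ln(V₀/D) + (r + σ²/2)T] / (σ√T)
   = [ln(353.5485/117.3979) + (0.0231 + 0.5·0.2895²)·4.8377] / (0.2895·√4.8377)
   = [1.102452 + 0.314475] / 0.636749 = 2.225253
d₂ = d₁ − σ√T = 2.225253 − 0.636749 = 1.588505
N(d₁) = 0.986968,  N(d₂) = 0.943914,  e^(−rT) = 0.894267
E₀ = V₀·N(d₁) − D·e^(−rT)·N(d₂)
   = 353.5485·0.986968 − 117.3979·0.894267·0.943914 = 249.844151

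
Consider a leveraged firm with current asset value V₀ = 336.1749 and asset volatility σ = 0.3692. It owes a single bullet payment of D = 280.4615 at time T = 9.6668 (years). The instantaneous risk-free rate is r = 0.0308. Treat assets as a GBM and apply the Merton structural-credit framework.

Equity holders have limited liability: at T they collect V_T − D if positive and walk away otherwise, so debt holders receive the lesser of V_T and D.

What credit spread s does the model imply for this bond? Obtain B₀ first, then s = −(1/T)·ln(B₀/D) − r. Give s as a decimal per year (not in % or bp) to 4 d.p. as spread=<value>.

spread=0.0373

d₁ = [ln(V₀/D) + (r + σ²/2)T] / (σ√T)
   = [ln(336.1749/280.4615) + (0.0308 + 0.5·0.3692²)·9.6668] / (0.3692·√9.6668)
   = [0.181195 + 0.956572] / 1.147897 = 0.991175
d₂ = d₁ − σ√T = 0.991175 − 1.147897 = -0.156723
N(d₁) = 0.839200,  N(d₂) = 0.437732,  e^(−rT) = 0.742496
E₀ = V₀·N(d₁) − D·e^(−rT)·N(d₂)
   = 336.1749·0.839200 − 280.4615·0.742496·0.437732 = 190.963970
B₀ = V₀ − E₀ = 336.1749 − 190.963970 = 145.210930
spread = −(1/T)·ln(B₀/D) − r = −(1/9.6668)·ln(145.210930/280.4615) − 0.0308 = 0.03729379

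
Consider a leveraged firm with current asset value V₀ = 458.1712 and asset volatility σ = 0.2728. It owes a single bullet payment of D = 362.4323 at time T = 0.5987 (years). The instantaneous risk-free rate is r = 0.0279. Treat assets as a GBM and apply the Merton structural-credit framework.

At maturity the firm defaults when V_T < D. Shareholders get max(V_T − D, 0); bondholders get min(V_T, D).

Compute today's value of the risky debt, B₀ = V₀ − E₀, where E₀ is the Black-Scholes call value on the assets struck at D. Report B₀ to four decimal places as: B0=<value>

B0=351.5587

d₁ = [ln(V₀/D) + (r + σ²/2)T] / (σ√T)
   = [ln(458.1712/362.4323) + (0.0279 + 0.5·0.2728²)·0.5987] / (0.2728·√0.5987)
   = [0.234405 + 0.038981] / 0.211081 = 1.295174
d₂ = d₁ − σ√T = 1.295174 − 0.211081 = 1.084093
N(d₁) = 0.902370,  N(d₂) = 0.860838,  e^(−rT) = 0.983435
E₀ = V₀·N(d₁) − D·e^(−rT)·N(d₂)
   = 458.1712·0.902370 − 362.4323·0.983435·0.860838 = 106.612522
B₀ = V₀ − E₀ = 458.1712 − 106.612522 = 351.558678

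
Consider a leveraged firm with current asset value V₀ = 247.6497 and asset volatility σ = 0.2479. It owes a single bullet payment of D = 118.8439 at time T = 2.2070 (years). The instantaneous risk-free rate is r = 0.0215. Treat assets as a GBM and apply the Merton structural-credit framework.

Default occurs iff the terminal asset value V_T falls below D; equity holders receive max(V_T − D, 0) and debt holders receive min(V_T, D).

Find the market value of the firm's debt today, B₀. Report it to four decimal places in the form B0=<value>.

d₁ = [ln(V₀/D) + (r + σ²/2)T] / (σ√T)
   = [ln(247.6497/118.8439) + (0.0215 + 0.5·0.2479²)·2.2070] / (0.2479·√2.2070)
   = [0.734204 + 0.115265] / 0.368280 = 2.306589
d₂ = d₁ − σ√T = 2.306589 − 0.368280 = 1.938310
N(d₁) = 0.989461,  N(d₂) = 0.973707,  e^(−rT) = 0.953658
E₀ = V₀·N(d₁) − D·e^(−rT)·N(d₂)
   = 247.6497·0.989461 − 118.8439·0.953658·0.973707 = 134.683279
B₀ = V₀ − E₀ = 247.6497 − 134.683279 = 112.966421

B0=112.9664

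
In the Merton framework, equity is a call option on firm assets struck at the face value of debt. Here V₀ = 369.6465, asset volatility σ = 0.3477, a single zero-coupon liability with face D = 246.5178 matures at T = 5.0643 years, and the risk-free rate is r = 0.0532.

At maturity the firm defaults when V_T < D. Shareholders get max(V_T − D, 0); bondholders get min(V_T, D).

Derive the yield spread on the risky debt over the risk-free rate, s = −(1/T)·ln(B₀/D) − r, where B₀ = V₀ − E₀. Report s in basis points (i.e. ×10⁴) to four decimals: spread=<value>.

d₁ = [ln(V₀/D) + (r + σ²/2)T] / (σ√T)
   = [ln(369.6465/246.5178) + (0.0532 + 0.5·0.3477²)·5.0643] / (0.3477·√5.0643)
   = [0.405113 + 0.575546] / 0.782464 = 1.253296
d₂ = d₁ − σ√T = 1.253296 − 0.782464 = 0.470831
N(d₁) = 0.894951,  N(d₂) = 0.681119,  e^(−rT) = 0.763822
E₀ = V₀·N(d₁) − D·e^(−rT)·N(d₂)
   = 369.6465·0.894951 − 246.5178·0.763822·0.681119 = 202.563629
B₀ = V₀ − E₀ = 369.6465 − 202.563629 = 167.082871
spread = −(1/T)·ln(B₀/D) − r = −(1/5.0643)·ln(167.082871/246.5178) − 0.0532 = 0.02360119
in basis points: 0.02360119 × 10⁴ = 236.0119 bp

spread=236.0119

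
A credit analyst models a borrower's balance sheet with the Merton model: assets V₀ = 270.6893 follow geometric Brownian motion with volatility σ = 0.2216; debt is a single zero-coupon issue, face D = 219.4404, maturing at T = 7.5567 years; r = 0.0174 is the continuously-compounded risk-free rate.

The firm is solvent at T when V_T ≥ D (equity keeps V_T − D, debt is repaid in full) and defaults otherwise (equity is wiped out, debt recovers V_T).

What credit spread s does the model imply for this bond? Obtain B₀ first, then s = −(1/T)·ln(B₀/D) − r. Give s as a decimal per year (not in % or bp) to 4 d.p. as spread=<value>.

d₁ = [ln(V₀/D) + (r + σ²/2)T] / (σ√T)
   = [ln(270.6893/219.4404) + (0.0174 + 0.5·0.2216²)·7.5567] / (0.2216·√7.5567)
   = [0.209891 + 0.317028] / 0.609166 = 0.864984
d₂ = d₁ − σ√T = 0.864984 − 0.609166 = 0.255818
N(d₁) = 0.806476,  N(d₂) = 0.600954,  e^(−rT) = 0.876791
E₀ = V₀·N(d₁) − D·e^(−rT)·N(d₂)
   = 270.6893·0.806476 − 219.4404·0.876791·0.600954 = 102.678863
B₀ = V₀ − E₀ = 270.6893 − 102.678863 = 168.010437
spread = −(1/T)·ln(B₀/D) − r = −(1/7.5567)·ln(168.010437/219.4404) − 0.0174 = 0.01794010

spread=0.0179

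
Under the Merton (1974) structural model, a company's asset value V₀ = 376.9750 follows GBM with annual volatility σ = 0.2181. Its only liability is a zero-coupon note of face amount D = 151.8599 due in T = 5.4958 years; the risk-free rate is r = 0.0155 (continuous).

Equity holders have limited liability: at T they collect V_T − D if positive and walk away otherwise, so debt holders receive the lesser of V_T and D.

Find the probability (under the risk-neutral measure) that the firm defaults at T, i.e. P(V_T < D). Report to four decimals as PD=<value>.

PD=0.0456

d₁ = [ln(V₀/D) + (r + σ²/2)T] / (σ√T)
   = [ln(376.9750/151.8599) + (0.0155 + 0.5·0.2181²)·5.4958] / (0.2181·√5.4958)
   = [0.909220 + 0.215896] / 0.511295 = 2.200525
d₂ = d₁ − σ√T = 2.200525 − 0.511295 = 1.689231
risk-neutral PD = N(−d₂) = N(-1.689231) = 0.045588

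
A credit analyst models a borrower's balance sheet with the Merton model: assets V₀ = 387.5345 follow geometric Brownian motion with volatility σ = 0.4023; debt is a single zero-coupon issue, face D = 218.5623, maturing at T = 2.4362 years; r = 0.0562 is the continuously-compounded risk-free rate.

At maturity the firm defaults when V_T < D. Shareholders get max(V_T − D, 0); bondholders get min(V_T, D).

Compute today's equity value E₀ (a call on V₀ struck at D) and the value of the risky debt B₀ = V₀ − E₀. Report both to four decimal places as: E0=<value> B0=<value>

E0=207.6145 B0=179.9200

d₁ = [ln(V₀/D) + (r + σ²/2)T] / (σ√T)
   = [ln(387.5345/218.5623) + (0.0562 + 0.5·0.4023²)·2.4362] / (0.4023·√2.4362)
   = [0.572734 + 0.334058] / 0.627923 = 1.444113
d₂ = d₁ − σ√T = 1.444113 − 0.627923 = 0.816190
N(d₁) = 0.925646,  N(d₂) = 0.792804,  e^(−rT) = 0.872045
E₀ = V₀·N(d₁) − D·e^(−rT)·N(d₂)
   = 387.5345·0.925646 − 218.5623·0.872045·0.792804 = 207.614505
B₀ = V₀ − E₀ = 387.5345 − 207.614505 = 179.919995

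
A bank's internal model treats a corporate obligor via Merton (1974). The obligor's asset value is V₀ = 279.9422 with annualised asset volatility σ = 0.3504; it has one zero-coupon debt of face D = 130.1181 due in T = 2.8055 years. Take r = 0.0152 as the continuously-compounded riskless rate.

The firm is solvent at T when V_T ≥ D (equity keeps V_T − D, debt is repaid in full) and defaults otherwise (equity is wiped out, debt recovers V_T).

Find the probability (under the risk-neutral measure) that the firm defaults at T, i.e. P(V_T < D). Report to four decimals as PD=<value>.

d₁ = [ln(V₀/D) + (r + σ²/2)T] / (σ√T)
   = [ln(279.9422/130.1181) + (0.0152 + 0.5·0.3504²)·2.8055] / (0.3504·√2.8055)
   = [0.766141 + 0.214873] / 0.586907 = 1.671499
d₂ = d₁ − σ√T = 1.671499 − 0.586907 = 1.084592
risk-neutral PD = N(−d₂) = N(-1.084592) = 0.139051

PD=0.1391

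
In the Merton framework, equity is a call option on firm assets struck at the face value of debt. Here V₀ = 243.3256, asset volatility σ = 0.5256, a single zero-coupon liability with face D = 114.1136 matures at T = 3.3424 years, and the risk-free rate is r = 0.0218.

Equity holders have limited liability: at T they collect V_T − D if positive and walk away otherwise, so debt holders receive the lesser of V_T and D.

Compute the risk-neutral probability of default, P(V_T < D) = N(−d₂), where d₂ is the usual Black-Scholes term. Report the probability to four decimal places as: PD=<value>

PD=0.3507

d₁ = [ln(V₀/D) + (r + σ²/2)T] / (σ√T)
   = [ln(243.3256/114.1136) + (0.0218 + 0.5·0.5256²)·3.3424] / (0.5256·√3.3424)
   = [0.757206 + 0.534542] / 0.960914 = 1.344291
d₂ = d₁ − σ√T = 1.344291 − 0.960914 = 0.383377
risk-neutral PD = N(−d₂) = N(-0.383377) = 0.350720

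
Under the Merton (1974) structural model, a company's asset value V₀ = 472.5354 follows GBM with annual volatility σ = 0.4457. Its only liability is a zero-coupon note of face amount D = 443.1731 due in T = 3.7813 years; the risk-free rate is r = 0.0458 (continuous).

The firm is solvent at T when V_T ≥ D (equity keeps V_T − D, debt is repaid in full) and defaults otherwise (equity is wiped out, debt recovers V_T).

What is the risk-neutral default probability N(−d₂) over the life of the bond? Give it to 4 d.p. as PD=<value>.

PD=0.5634

d₁ = [ln(V₀/D) + (r + σ²/2)T] / (σ√T)
   = [ln(472.5354/443.1731) + (0.0458 + 0.5·0.4457²)·3.7813] / (0.4457·√3.7813)
   = [0.064152 + 0.548758] / 0.866689 = 0.707186
d₂ = d₁ − σ√T = 0.707186 − 0.866689 = -0.159502
risk-neutral PD = N(−d₂) = N(0.159502) = 0.563363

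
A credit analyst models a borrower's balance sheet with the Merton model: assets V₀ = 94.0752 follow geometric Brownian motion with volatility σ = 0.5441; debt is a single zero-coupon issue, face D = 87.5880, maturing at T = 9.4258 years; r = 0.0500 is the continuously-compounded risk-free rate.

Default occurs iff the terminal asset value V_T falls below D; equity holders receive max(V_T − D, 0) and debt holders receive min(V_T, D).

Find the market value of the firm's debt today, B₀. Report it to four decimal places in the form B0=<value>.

B0=28.2410

d₁ = [ln(V₀/D) + (r + σ²/2)T] / (σ√T)
   = [ln(94.0752/87.5880) + (0.0500 + 0.5·0.5441²)·9.4258] / (0.5441·√9.4258)
   = [0.071450 + 1.866520] / 1.670467 = 1.160137
d₂ = d₁ − σ√T = 1.160137 − 1.670467 = -0.510330
N(d₁) = 0.877003,  N(d₂) = 0.304910,  e^(−rT) = 0.624197
E₀ = V₀·N(d₁) − D·e^(−rT)·N(d₂)
   = 94.0752·0.877003 − 87.5880·0.624197·0.304910 = 65.834188
B₀ = V₀ − E₀ = 94.0752 − 65.834188 = 28.241012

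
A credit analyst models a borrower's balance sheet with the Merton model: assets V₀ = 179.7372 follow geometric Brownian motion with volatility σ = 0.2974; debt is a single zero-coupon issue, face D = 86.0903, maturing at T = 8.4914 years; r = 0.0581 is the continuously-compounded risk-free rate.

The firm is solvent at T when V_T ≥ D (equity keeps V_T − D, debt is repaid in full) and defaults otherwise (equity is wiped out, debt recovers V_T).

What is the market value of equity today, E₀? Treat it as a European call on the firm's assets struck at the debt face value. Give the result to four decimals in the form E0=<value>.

d₁ = [ln(V₀/D) + (r + σ²/2)T] / (σ√T)
   = [ln(179.7372/86.0903) + (0.0581 + 0.5·0.2974²)·8.4914] / (0.2974·√8.4914)
   = [0.736099 + 0.868869] / 0.866624 = 1.851978
d₂ = d₁ − σ√T = 1.851978 − 0.866624 = 0.985354
N(d₁) = 0.967985,  N(d₂) = 0.837775,  e^(−rT) = 0.610577
E₀ = V₀·N(d₁) − D·e^(−rT)·N(d₂)
   = 179.7372·0.967985 − 86.0903·0.610577·0.837775 = 129.945546

E0=129.9455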